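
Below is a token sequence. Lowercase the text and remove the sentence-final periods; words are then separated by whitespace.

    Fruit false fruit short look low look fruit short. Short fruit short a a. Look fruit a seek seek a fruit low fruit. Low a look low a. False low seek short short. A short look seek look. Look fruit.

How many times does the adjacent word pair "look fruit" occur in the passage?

3

Scanning the 39 overlapping bigram windows for "look fruit":
  position 7–8: look fruit
  position 15–16: look fruit
  position 39–40: look fruit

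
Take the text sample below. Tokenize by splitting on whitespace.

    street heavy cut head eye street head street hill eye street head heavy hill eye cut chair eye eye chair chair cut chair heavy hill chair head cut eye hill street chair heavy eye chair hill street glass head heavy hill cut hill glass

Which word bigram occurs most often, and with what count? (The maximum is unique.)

"heavy hill", 3 times

Bigram frequencies (highest first):
  heavy hill: 3
  eye street: 2
  street head: 2
  hill eye: 2
  head heavy: 2
  cut chair: 2
  … (27 more, each ≤ 2)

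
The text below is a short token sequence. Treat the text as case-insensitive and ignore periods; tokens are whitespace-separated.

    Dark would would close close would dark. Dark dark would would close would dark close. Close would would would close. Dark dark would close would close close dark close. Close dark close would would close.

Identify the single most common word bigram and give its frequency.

"would close", 6 times

Bigram frequencies (highest first):
  would close: 6
  would would: 5
  close would: 5
  close close: 4
  dark would: 3
  dark dark: 3
  … (3 more, each ≤ 3)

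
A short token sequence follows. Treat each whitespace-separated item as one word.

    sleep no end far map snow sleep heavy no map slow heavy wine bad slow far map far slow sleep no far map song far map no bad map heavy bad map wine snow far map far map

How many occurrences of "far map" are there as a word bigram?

6

Scanning the 37 overlapping bigram windows for "far map":
  position 4–5: far map
  position 16–17: far map
  position 22–23: far map
  position 25–26: far map
  position 35–36: far map
  position 37–38: far map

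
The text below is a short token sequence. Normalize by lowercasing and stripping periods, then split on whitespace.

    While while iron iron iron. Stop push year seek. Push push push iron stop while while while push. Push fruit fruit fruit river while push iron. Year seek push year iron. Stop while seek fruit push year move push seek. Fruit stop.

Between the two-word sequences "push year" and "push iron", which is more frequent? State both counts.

"push year" (3 vs 2)

"push year": 3 occurrences
"push iron": 2 occurrences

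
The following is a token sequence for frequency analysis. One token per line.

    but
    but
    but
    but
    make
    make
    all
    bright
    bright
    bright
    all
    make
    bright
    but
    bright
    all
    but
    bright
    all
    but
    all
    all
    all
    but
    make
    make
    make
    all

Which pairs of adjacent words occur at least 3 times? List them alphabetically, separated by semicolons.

Bigram counts meeting the condition (at least 3 times):
  all but: 3
  bright all: 3
  but but: 3
  make make: 3

all but; bright all; but but; make make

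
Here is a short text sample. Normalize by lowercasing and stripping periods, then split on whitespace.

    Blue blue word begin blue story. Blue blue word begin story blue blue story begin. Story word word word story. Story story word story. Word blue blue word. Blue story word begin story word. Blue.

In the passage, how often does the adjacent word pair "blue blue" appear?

Scanning the 34 overlapping bigram windows for "blue blue":
  position 1–2: blue blue
  position 7–8: blue blue
  position 12–13: blue blue
  position 26–27: blue blue

4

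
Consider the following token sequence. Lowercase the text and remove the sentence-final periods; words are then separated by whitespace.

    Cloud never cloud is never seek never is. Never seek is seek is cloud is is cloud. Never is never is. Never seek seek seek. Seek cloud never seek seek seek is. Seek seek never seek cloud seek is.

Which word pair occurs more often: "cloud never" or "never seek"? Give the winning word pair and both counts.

"cloud never": 3 occurrences
"never seek": 5 occurrences

"never seek" (5 vs 3)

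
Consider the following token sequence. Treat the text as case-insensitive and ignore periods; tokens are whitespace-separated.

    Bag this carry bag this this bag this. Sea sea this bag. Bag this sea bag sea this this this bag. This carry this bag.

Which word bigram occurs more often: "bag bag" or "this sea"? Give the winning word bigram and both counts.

"this sea" (2 vs 1)

"bag bag": 1 occurrence
"this sea": 2 occurrences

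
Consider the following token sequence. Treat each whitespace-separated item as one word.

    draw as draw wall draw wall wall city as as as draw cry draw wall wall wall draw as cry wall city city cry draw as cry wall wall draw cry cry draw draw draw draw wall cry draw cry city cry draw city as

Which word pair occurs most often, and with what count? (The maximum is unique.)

"cry draw", 5 times

Bigram frequencies (highest first):
  cry draw: 5
  draw wall: 4
  wall wall: 4
  draw as: 3
  wall draw: 3
  draw cry: 3
  … (13 more, each ≤ 3)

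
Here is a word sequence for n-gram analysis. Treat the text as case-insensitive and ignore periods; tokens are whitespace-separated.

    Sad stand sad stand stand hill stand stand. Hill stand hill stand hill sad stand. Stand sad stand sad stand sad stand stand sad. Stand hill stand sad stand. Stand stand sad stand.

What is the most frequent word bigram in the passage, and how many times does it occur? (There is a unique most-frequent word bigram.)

Bigram frequencies (highest first):
  sad stand: 9
  stand sad: 7
  stand stand: 6
  stand hill: 5
  hill stand: 4
  hill sad: 1

"sad stand", 9 times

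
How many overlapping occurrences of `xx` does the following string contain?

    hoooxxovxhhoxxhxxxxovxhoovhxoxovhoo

Sliding a length-2 window over the 35 characters (34 positions):
  position 5–6: xx
  position 13–14: xx
  position 16–17: xx
  position 17–18: xx
  position 18–19: xx

5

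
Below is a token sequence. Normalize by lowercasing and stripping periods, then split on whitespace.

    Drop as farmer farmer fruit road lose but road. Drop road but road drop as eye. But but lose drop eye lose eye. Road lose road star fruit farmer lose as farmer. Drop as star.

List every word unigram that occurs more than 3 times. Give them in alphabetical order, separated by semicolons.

as; but; drop; farmer; lose; road

Unigram counts meeting the condition (more than 3 times):
  as: 4
  but: 4
  drop: 5
  farmer: 4
  lose: 5
  road: 6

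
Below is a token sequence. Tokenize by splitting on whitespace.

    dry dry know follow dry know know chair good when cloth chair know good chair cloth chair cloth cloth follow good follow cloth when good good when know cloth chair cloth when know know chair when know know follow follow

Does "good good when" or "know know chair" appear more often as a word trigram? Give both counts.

"good good when": 1 occurrence
"know know chair": 2 occurrences

"know know chair" (2 vs 1)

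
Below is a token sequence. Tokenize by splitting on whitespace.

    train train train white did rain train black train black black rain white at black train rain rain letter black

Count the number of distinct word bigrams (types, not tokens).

20 tokens → 19 bigram windows in total.
Repeated bigrams (each contributes count−1 duplicates):
  black train: 2
  train black: 2
  train train: 2
3 duplicate windows → 19 − 3 = 16 distinct.

16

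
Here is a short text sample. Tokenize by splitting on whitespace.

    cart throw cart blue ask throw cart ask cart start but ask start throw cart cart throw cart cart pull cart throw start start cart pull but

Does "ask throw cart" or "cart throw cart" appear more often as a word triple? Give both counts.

"cart throw cart" (2 vs 1)

"ask throw cart": 1 occurrence
"cart throw cart": 2 occurrences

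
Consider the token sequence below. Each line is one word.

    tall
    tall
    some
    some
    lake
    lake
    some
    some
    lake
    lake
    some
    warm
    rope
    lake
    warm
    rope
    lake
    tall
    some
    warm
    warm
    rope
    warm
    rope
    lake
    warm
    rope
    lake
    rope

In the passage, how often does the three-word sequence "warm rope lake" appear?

4

Scanning the 27 overlapping trigram windows for "warm rope lake":
  position 12–14: warm rope lake
  position 15–17: warm rope lake
  position 23–25: warm rope lake
  position 26–28: warm rope lake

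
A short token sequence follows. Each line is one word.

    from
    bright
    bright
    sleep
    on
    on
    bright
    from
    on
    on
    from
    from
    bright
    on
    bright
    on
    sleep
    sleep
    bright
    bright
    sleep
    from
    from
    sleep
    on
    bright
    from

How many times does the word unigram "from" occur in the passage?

Scanning the 27 tokens for "from":
  position 1: from
  position 8: from
  position 11: from
  position 12: from
  position 22: from
  position 23: from
  position 27: from

7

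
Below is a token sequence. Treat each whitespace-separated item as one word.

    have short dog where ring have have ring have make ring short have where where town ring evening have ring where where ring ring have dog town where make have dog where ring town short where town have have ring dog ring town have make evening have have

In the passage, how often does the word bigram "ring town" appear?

Scanning the 47 overlapping bigram windows for "ring town":
  position 33–34: ring town
  position 42–43: ring town

2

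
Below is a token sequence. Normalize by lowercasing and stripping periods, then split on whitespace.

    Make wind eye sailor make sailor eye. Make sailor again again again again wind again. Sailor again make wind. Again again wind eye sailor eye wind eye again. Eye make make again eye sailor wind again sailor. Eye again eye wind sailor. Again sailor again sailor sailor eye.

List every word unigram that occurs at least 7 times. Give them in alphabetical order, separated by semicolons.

Unigram counts meeting the condition (at least 7 times):
  again: 14
  eye: 10
  sailor: 11
  wind: 7

again; eye; sailor; wind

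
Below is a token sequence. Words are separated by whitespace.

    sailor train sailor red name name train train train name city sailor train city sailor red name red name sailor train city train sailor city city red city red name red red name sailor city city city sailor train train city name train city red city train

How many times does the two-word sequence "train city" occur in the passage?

Scanning the 46 overlapping bigram windows for "train city":
  position 13–14: train city
  position 21–22: train city
  position 40–41: train city
  position 43–44: train city

4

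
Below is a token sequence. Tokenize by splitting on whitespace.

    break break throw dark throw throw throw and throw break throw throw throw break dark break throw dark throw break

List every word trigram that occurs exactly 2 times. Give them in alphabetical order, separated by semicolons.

break throw dark; throw dark throw; throw throw throw

Trigram counts meeting the condition (exactly 2 times):
  break throw dark: 2
  throw dark throw: 2
  throw throw throw: 2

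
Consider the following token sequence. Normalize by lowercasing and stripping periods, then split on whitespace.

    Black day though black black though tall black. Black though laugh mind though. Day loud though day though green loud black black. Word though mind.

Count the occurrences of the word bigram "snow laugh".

0

Scanning the 24 overlapping bigram windows for "snow laugh":
  (none found)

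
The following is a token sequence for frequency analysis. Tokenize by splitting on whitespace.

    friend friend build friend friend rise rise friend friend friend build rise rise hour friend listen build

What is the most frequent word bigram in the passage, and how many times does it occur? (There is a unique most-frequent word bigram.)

"friend friend", 4 times

Bigram frequencies (highest first):
  friend friend: 4
  friend build: 2
  rise rise: 2
  build friend: 1
  friend rise: 1
  rise friend: 1
  … (5 more, each ≤ 1)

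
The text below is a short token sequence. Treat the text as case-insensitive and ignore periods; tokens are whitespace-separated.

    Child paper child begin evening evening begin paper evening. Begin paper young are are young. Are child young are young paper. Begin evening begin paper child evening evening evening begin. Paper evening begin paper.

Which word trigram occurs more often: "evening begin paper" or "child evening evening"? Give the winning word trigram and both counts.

"evening begin paper" (5 vs 1)

"evening begin paper": 5 occurrences
"child evening evening": 1 occurrence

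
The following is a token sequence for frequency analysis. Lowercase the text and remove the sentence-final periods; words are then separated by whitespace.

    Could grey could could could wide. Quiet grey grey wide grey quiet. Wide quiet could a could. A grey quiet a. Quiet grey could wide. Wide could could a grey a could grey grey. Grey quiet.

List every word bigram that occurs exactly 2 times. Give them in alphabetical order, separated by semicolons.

a could; a grey; could grey; could wide; grey could; quiet grey; wide quiet

Bigram counts meeting the condition (exactly 2 times):
  a could: 2
  a grey: 2
  could grey: 2
  could wide: 2
  grey could: 2
  quiet grey: 2
  wide quiet: 2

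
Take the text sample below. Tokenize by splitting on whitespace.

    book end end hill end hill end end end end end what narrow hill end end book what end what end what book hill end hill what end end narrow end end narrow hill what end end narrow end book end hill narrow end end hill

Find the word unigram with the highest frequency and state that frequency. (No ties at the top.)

Unigram frequencies (highest first):
  end: 23
  hill: 8
  what: 6
  narrow: 5
  book: 4

"end", 23 times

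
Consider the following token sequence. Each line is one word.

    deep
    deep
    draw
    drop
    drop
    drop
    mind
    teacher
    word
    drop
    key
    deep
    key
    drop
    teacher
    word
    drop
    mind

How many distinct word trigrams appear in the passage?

18 tokens → 16 trigram windows in total.
Repeated trigrams (each contributes count−1 duplicates):
  teacher word drop: 2
1 duplicate windows → 16 − 1 = 15 distinct.

15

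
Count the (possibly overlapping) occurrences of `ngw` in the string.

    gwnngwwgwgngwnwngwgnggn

Sliding a length-3 window over the 23 characters (21 positions):
  position 4–6: ngw
  position 11–13: ngw
  position 16–18: ngw

3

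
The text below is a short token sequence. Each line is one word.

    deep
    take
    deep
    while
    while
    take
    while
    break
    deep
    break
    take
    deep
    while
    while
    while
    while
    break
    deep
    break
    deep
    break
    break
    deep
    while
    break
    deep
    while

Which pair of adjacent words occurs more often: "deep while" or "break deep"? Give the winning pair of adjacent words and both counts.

"break deep" (5 vs 4)

"deep while": 4 occurrences
"break deep": 5 occurrences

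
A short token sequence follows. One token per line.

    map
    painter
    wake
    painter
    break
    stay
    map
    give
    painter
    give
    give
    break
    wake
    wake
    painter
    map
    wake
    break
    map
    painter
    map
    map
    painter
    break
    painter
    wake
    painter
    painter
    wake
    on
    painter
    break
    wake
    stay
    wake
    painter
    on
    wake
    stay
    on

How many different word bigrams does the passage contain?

40 tokens → 39 bigram windows in total.
Repeated bigrams (each contributes count−1 duplicates):
  wake painter: 4
  map painter: 3
  painter break: 3
  painter wake: 3
  break wake: 2
  painter map: 2
  wake stay: 2
12 duplicate windows → 39 − 12 = 27 distinct.

27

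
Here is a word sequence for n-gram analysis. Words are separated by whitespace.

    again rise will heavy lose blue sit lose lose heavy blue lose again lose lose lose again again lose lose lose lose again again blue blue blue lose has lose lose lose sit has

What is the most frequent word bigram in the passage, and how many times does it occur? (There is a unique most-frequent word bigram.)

Bigram frequencies (highest first):
  lose lose: 8
  lose again: 3
  blue lose: 2
  again lose: 2
  again again: 2
  blue blue: 2
  … (14 more, each ≤ 1)

"lose lose", 8 times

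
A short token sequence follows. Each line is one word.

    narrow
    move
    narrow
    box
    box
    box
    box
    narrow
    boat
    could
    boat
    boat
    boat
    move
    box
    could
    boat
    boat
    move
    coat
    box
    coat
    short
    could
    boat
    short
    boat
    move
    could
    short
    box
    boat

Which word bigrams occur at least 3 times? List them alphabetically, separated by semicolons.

Bigram counts meeting the condition (at least 3 times):
  boat boat: 3
  boat move: 3
  box box: 3
  could boat: 3

boat boat; boat move; box box; could boat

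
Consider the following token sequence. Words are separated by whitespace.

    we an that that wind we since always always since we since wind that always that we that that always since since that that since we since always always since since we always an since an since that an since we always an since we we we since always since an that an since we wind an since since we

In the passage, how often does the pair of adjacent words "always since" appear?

4

Scanning the 59 overlapping bigram windows for "always since":
  position 9–10: always since
  position 20–21: always since
  position 29–30: always since
  position 49–50: always since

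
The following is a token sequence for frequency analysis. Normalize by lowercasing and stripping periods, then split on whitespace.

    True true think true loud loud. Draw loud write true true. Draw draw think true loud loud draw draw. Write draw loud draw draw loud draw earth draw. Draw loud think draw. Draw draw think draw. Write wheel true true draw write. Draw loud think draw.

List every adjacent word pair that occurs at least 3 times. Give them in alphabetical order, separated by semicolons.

draw draw; draw loud; draw write; loud draw; think draw; true true

Bigram counts meeting the condition (at least 3 times):
  draw draw: 6
  draw loud: 5
  draw write: 3
  loud draw: 4
  think draw: 3
  true true: 3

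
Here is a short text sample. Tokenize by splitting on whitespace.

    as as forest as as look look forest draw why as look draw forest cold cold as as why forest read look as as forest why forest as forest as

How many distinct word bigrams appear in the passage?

30 tokens → 29 bigram windows in total.
Repeated bigrams (each contributes count−1 duplicates):
  as as: 4
  as forest: 3
  forest as: 3
  as look: 2
  why forest: 2
9 duplicate windows → 29 − 9 = 20 distinct.

20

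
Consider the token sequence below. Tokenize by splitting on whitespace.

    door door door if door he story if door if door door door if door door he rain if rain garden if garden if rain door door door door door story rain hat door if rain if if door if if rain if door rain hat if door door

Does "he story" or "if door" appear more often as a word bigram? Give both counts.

"if door" (7 vs 1)

"he story": 1 occurrence
"if door": 7 occurrences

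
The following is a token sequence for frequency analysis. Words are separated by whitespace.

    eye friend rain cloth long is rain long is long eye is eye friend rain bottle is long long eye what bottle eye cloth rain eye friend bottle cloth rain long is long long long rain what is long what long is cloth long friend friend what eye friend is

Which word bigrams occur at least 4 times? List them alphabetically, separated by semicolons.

Bigram counts meeting the condition (at least 4 times):
  eye friend: 4
  is long: 4
  long is: 4

eye friend; is long; long is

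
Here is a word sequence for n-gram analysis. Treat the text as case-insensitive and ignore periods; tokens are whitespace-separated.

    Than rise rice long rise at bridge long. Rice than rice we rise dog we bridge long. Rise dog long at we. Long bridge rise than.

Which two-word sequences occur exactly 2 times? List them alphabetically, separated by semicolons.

Bigram counts meeting the condition (exactly 2 times):
  bridge long: 2
  long rise: 2
  rise dog: 2

bridge long; long rise; rise dog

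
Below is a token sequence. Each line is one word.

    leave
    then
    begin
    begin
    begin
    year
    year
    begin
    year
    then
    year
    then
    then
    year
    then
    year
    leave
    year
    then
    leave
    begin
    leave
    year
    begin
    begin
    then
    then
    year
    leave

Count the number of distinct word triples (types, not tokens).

23

29 tokens → 27 trigram windows in total.
Repeated trigrams (each contributes count−1 duplicates):
  then then year: 2
  then year leave: 2
  then year then: 2
  year then year: 2
4 duplicate windows → 27 − 4 = 23 distinct.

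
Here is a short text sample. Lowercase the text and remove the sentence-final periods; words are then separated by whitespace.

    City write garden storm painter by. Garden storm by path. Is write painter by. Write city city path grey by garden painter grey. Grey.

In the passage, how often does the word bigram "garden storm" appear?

2

Scanning the 23 overlapping bigram windows for "garden storm":
  position 3–4: garden storm
  position 7–8: garden storm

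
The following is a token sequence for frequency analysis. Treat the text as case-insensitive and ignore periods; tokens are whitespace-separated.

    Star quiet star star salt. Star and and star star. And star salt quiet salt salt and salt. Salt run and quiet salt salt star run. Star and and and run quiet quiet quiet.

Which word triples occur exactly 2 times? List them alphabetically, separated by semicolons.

Trigram counts meeting the condition (exactly 2 times):
  quiet salt salt: 2
  star and and: 2

quiet salt salt; star and and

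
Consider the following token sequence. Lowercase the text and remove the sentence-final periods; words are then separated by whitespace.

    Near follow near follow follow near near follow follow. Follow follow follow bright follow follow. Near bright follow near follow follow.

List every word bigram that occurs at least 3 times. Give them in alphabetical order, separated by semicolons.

follow follow; follow near; near follow

Bigram counts meeting the condition (at least 3 times):
  follow follow: 7
  follow near: 4
  near follow: 4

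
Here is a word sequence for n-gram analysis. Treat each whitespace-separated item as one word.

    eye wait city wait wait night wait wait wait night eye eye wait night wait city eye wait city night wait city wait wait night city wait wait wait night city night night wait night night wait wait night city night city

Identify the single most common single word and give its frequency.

Unigram frequencies (highest first):
  wait: 18
  night: 12
  city: 8
  eye: 4

"wait", 18 times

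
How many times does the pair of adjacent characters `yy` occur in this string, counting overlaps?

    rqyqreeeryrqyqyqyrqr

Sliding a length-2 window over the 20 characters (19 positions):
  (no match at any position)

0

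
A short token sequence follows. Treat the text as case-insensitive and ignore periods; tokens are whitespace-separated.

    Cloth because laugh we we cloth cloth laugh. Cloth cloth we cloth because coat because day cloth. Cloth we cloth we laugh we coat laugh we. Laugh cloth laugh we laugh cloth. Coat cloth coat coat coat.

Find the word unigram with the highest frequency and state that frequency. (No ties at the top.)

"cloth", 12 times

Unigram frequencies (highest first):
  cloth: 12
  we: 8
  laugh: 7
  coat: 6
  because: 3
  day: 1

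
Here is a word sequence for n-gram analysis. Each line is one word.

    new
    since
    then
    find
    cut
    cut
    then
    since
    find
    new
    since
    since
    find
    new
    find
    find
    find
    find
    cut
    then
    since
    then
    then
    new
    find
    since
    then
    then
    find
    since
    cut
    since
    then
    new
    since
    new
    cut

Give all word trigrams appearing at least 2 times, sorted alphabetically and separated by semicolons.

cut then since; find find find; since find new; since then then

Trigram counts meeting the condition (at least 2 times):
  cut then since: 2
  find find find: 2
  since find new: 2
  since then then: 2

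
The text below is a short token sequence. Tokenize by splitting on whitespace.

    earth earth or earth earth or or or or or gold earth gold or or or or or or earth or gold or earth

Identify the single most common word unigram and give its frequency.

"or", 14 times

Unigram frequencies (highest first):
  or: 14
  earth: 7
  gold: 3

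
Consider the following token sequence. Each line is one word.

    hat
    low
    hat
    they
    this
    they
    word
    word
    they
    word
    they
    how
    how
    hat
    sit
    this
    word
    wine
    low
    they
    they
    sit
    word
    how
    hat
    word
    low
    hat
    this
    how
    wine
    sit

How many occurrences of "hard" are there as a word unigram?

0

Scanning the 32 tokens for "hard":
  (none found)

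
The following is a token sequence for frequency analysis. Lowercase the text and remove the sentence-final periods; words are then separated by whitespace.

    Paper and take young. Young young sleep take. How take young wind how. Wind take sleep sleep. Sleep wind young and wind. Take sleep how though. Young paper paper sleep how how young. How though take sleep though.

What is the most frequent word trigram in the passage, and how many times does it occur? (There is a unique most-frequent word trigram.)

Trigram frequencies (highest first):
  wind take sleep: 2
  paper and take: 1
  and take young: 1
  take young young: 1
  young young young: 1
  young young sleep: 1
  … (29 more, each ≤ 1)

"wind take sleep", 2 times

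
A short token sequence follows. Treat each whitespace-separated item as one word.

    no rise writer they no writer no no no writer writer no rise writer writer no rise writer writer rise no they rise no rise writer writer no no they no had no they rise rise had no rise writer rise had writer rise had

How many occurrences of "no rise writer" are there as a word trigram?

5

Scanning the 43 overlapping trigram windows for "no rise writer":
  position 1–3: no rise writer
  position 12–14: no rise writer
  position 16–18: no rise writer
  position 24–26: no rise writer
  position 38–40: no rise writer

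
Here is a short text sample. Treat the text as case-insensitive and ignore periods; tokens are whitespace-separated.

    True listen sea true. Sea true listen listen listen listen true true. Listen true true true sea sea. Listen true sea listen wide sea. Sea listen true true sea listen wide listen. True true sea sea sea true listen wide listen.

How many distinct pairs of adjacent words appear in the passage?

12

41 tokens → 40 bigram windows in total.
Repeated bigrams (each contributes count−1 duplicates):
  listen true: 5
  true sea: 5
  true true: 5
  sea listen: 4
  sea sea: 4
  true listen: 4
  listen listen: 3
  listen wide: 3
  … (2 more repeated)
28 duplicate windows → 40 − 28 = 12 distinct.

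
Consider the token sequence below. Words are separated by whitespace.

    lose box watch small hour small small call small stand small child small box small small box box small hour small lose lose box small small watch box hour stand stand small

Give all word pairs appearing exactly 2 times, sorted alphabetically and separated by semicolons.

Bigram counts meeting the condition (exactly 2 times):
  hour small: 2
  lose box: 2
  small box: 2
  small hour: 2
  stand small: 2

hour small; lose box; small box; small hour; stand small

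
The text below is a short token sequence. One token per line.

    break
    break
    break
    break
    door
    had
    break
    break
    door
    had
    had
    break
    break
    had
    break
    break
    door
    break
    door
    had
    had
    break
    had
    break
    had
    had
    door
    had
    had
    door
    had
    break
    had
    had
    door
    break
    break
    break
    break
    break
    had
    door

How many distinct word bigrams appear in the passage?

8

42 tokens → 41 bigram windows in total.
Repeated bigrams (each contributes count−1 duplicates):
  break break: 10
  had break: 6
  break had: 5
  door had: 5
  had had: 5
  break door: 4
  had door: 4
  door break: 2
33 duplicate windows → 41 − 33 = 8 distinct.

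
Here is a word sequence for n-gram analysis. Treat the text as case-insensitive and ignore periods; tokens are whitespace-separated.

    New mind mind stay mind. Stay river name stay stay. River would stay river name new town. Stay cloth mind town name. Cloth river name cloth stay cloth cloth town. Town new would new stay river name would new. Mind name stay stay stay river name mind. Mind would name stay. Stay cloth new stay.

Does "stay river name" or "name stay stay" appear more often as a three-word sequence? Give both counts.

"stay river name": 4 occurrences
"name stay stay": 3 occurrences

"stay river name" (4 vs 3)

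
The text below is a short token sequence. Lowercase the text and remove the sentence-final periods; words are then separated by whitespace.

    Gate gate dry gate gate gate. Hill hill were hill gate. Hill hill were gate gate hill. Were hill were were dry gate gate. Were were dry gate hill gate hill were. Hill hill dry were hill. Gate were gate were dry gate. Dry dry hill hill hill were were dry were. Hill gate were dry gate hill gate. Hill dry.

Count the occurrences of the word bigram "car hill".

0

Scanning the 60 overlapping bigram windows for "car hill":
  (none found)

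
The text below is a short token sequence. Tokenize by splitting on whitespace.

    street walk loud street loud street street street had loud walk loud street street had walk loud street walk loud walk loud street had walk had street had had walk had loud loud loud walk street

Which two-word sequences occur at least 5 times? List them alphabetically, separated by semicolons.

Bigram counts meeting the condition (at least 5 times):
  loud street: 5
  walk loud: 5

loud street; walk loud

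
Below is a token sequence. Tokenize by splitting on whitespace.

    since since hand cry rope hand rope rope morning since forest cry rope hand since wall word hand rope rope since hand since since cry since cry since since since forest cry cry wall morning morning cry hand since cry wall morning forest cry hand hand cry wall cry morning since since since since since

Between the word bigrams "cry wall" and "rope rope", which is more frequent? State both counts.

"cry wall" (3 vs 2)

"cry wall": 3 occurrences
"rope rope": 2 occurrences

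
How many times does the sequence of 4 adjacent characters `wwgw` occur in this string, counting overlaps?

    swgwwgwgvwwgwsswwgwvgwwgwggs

Sliding a length-4 window over the 28 characters (25 positions):
  position 4–7: wwgw
  position 10–13: wwgw
  position 16–19: wwgw
  position 22–25: wwgw

4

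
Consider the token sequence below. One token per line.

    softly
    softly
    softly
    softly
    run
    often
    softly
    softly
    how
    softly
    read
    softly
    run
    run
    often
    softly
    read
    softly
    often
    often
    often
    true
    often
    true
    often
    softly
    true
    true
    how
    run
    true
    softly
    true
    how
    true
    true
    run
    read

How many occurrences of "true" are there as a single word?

Scanning the 38 tokens for "true":
  position 22: true
  position 24: true
  position 27: true
  position 28: true
  position 31: true
  position 33: true
  position 35: true
  position 36: true

8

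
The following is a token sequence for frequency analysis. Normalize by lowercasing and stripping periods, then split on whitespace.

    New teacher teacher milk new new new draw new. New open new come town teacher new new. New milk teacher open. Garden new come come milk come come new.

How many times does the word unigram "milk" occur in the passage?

Scanning the 29 tokens for "milk":
  position 4: milk
  position 19: milk
  position 26: milk

3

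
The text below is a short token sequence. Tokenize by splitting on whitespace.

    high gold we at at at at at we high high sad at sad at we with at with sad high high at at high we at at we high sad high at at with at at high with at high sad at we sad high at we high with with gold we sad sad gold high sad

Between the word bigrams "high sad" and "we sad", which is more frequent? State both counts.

"high sad": 4 occurrences
"we sad": 2 occurrences

"high sad" (4 vs 2)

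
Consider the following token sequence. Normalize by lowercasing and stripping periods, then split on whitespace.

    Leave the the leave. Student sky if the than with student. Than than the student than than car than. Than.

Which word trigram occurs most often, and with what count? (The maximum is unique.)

Trigram frequencies (highest first):
  student than than: 2
  leave the the: 1
  the the leave: 1
  the leave student: 1
  leave student sky: 1
  student sky if: 1
  … (11 more, each ≤ 1)

"student than than", 2 times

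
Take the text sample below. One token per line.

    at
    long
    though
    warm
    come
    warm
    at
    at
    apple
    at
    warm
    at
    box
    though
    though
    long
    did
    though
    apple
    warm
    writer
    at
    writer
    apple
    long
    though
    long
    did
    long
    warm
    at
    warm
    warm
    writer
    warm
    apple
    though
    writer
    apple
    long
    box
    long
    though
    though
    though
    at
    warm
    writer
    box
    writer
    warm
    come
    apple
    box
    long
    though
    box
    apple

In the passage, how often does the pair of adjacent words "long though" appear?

Scanning the 57 overlapping bigram windows for "long though":
  position 2–3: long though
  position 25–26: long though
  position 42–43: long though
  position 55–56: long though

4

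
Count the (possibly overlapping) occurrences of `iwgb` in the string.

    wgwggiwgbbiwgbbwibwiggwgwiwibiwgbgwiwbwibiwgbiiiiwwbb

4

Sliding a length-4 window over the 53 characters (50 positions):
  position 6–9: iwgb
  position 11–14: iwgb
  position 30–33: iwgb
  position 42–45: iwgb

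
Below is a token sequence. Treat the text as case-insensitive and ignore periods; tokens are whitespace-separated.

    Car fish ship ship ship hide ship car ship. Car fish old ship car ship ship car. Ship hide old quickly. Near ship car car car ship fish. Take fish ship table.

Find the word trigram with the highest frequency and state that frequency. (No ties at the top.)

"ship car ship", 3 times

Trigram frequencies (highest first):
  ship car ship: 3
  car fish ship: 1
  fish ship ship: 1
  ship ship ship: 1
  ship ship hide: 1
  ship hide ship: 1
  … (22 more, each ≤ 1)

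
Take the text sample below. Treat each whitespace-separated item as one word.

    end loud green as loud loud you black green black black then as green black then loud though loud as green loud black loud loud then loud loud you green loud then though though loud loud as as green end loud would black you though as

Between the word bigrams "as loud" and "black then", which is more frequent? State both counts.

"as loud": 1 occurrence
"black then": 2 occurrences

"black then" (2 vs 1)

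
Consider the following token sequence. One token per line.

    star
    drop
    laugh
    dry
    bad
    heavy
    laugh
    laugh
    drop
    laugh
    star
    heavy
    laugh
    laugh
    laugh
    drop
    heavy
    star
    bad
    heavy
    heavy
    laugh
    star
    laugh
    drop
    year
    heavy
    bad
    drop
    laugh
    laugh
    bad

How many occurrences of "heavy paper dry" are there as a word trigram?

Scanning the 30 overlapping trigram windows for "heavy paper dry":
  (none found)

0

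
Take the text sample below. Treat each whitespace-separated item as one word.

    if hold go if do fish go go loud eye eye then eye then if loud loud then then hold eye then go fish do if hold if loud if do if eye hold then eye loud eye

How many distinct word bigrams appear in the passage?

38 tokens → 37 bigram windows in total.
Repeated bigrams (each contributes count−1 duplicates):
  eye then: 3
  do if: 2
  if do: 2
  if hold: 2
  if loud: 2
  loud eye: 2
  then eye: 2
8 duplicate windows → 37 − 8 = 29 distinct.

29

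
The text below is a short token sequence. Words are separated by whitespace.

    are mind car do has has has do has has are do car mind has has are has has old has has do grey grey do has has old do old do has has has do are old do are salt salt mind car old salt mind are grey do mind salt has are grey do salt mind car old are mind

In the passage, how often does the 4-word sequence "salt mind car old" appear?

2

Scanning the 59 overlapping 4-gram windows for "salt mind car old":
  position 42–45: salt mind car old
  position 57–60: salt mind car old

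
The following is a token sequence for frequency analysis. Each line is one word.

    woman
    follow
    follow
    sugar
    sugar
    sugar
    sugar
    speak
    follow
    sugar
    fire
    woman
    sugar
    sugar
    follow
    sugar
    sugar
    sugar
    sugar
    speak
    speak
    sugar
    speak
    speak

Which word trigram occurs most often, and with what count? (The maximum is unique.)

Trigram frequencies (highest first):
  sugar sugar sugar: 4
  follow sugar sugar: 2
  sugar sugar speak: 2
  sugar speak speak: 2
  woman follow follow: 1
  follow follow sugar: 1
  … (10 more, each ≤ 1)

"sugar sugar sugar", 4 times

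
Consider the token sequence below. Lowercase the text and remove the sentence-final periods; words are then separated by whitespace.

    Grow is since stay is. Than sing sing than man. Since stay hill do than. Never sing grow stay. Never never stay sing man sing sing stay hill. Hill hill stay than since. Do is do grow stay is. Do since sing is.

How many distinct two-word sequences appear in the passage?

35

43 tokens → 42 bigram windows in total.
Repeated bigrams (each contributes count−1 duplicates):
  grow stay: 2
  hill hill: 2
  is do: 2
  since stay: 2
  sing sing: 2
  stay hill: 2
  stay is: 2
7 duplicate windows → 42 − 7 = 35 distinct.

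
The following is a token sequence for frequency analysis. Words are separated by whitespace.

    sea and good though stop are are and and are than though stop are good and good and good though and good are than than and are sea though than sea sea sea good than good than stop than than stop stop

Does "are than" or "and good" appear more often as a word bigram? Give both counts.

"and good" (4 vs 2)

"are than": 2 occurrences
"and good": 4 occurrences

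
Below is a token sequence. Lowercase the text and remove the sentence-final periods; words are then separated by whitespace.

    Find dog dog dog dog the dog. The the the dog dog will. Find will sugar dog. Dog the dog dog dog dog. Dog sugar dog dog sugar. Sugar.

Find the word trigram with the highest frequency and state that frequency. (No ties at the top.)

"dog dog dog", 5 times

Trigram frequencies (highest first):
  dog dog dog: 5
  dog dog the: 2
  dog the dog: 2
  the dog dog: 2
  sugar dog dog: 2
  dog dog sugar: 2
  … (12 more, each ≤ 1)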